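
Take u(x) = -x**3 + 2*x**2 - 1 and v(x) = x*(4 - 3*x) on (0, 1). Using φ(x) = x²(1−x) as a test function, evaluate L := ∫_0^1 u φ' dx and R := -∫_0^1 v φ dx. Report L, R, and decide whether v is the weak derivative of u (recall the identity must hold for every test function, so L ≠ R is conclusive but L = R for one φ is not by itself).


LHS = -1/10, RHS = -1/10. Yes, v = u' weakly.

u(x) = -x**3 + 2*x**2 - 1, classical derivative u'(x) = -3*x**2 + 4*x.
φ(x) = x²(1−x), so φ'(x) = x*(2 - 3*x).
Note φ(0) = φ(1) = 0, so the boundary term u·φ vanishes.
LHS = ∫_0^1 u(x) φ'(x) dx = ∫_0^1 (3*x^5 - 8*x^4 + 4*x^3 + 3*x^2 - 2*x) dx. Term by term:
  ∫_0^1 3*x^5 dx = 1/2;  ∫_0^1 -8*x^4 dx = -8/5;  ∫_0^1 4*x^3 dx = 1;
  ∫_0^1 3*x^2 dx = 1;  ∫_0^1 -2*x dx = -1.
Sum: 1/2 − 8/5 + 1 + 1 − 1 = -1/10.
So LHS = -1/10.
∫_0^1 v(x) φ(x) dx = ∫_0^1 (3*x^5 - 7*x^4 + 4*x^3) dx. Term by term:
  ∫_0^1 3*x^5 dx = 1/2;  ∫_0^1 -7*x^4 dx = -7/5;  ∫_0^1 4*x^3 dx = 1.
Sum: 1/2 − 7/5 + 1 = 1/10.
So RHS = -∫_0^1 v(x) φ(x) dx = -1/10.
LHS = RHS, so the identity holds for this test φ.
Moreover u is smooth here and v(x) = u'(x) = -3*x**2 + 4*x pointwise, so the identity holds for every test function. Hence v is the weak derivative of u.


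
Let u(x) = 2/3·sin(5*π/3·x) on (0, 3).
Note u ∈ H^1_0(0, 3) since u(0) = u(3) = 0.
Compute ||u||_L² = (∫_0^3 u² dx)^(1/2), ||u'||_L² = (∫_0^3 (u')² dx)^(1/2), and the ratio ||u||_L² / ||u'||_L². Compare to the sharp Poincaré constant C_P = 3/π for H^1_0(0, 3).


||u||_L² / ||u'||_L² = 3/(5*π) < C_P = 3/π.

u(x) = 2/3·sin(5*π/3·x), so u'(x) = 10*π*cos(5*π*x/3)/9.
Writing u(x) = A·sin(kπx/L) with A = 2/3 and k = 5, use ∫_0^L sin²(kπx/L) dx = L/2 and ∫_0^L cos²(kπx/L) dx = L/2.
u² = 4/9·sin²(5*π/3·x) and (u')² = 100*π^2/81·cos²(5*π/3·x), and each of sin², cos² integrates to L/2 = 3/2 over (0, 3).
∫_0^3 u² dx = 2/3, so ||u||_L² = sqrt(6)/3.
∫_0^3 (u')² dx = 50*π^2/27, so ||u'||_L² = 5*sqrt(6)*π/9.
Ratio ||u||_L² / ||u'||_L² = 3/(5*π).
Sharp Poincaré constant on H^1_0(0, 3) is C_P = L/π = 3/π, achieved by sin(π/3·x).
This is the k = 5 harmonic; the ratio L/(kπ) is strictly less than C_P = L/π, consistent with the sharp inequality ||u||_L² ≤ C_P ||u'||_L².


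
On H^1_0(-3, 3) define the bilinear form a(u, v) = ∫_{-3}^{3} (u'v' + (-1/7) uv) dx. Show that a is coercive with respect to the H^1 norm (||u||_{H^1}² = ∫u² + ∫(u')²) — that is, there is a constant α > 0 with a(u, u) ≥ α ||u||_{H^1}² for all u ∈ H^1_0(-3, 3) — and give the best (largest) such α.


α = (-36/7 + π^2)/(π^2 + 36)

Coercivity of a(·,·) on H^1_0(-3, 3) means a(u, u) ≥ α ||u||_{H^1}² for every u ∈ H^1_0.
The interval has length L = 6, and Poincaré/coercivity depend only on L. Here a(u, u) = ∫(u')² + (-1/7)·∫u².
Here c = -1/7 < 0 with |c| < (π/L)² = π^2/36, so coercivity still holds. The condition a(u,u) ≥ α||u||_{H^1}² reads (1−α)∫(u')² ≥ (α−c)∫u². Any admissible α is ≤ 1 (rapidly oscillating u have ∫u²/∫(u')² → 0), and α = 1 would force 0 ≥ (1−c)∫u², impossible since c < 1; so 1−α > 0. By the sharp Poincaré inequality on H^1_0 of an interval of length L, ∫(u')² ≥ (π/L)²∫u² with equality for the first sine mode sin(π(x−x₀)/L) (x₀ the left endpoint), so the inequality holds for all u iff (1−α)(π/L)² ≥ α − c, i.e. α ≤ ((π/L)² + c)/((π/L)² + 1) = (1 + c(L/π)²)/(1 + (L/π)²). (Direct route, valid since c ≤ 0: Poincaré gives c∫u² ≥ c(L/π)²∫(u')², so a(u,u) ≥ (1 + c(L/π)²)∫(u')², while ||u||_{H^1}² ≤ (1 + (L/π)²)∫(u')²; dividing yields the same α.) With (π/L)² = π^2/36 and c = -1/7, the largest admissible constant is α = ((π/L)² + c)/((π/L)² + 1).
Simplifying, α = (-36/7 + π^2)/(π^2 + 36).


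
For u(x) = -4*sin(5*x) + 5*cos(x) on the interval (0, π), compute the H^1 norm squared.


||u||_{H^1(0,π)}^2 = 233*π

u'(x) = -5*sin(x) - 20*cos(5*x).
Expand u² and (u')² and integrate term by term on (0, π), using: for integers n ≥ 1, ∫_0^π sin²(nx) dx = ∫_0^π cos²(nx) dx = π/2; for n ≠ n', ∫_0^π sin(nx)sin(n'x) dx = ∫_0^π cos(nx)cos(n'x) dx = 0; and by product-to-sum, ∫_0^π sin(nx)cos(n'x) dx = ½∫_0^π [sin((n+n')x) + sin((n−n')x)] dx, which is 0 when n+n' is even and 2n/(n²−n'²) when n+n' is odd (it need not vanish on (0, π)).
  u² squared terms: (-4)²·∫sin(5x)² dx = 16·π/2 = 8*π;  (5)²·∫cos(x)² dx = 25·π/2 = 25*π/2.
  u² cross terms: 2·(-4)·(5)·∫sin(5x)·cos(x) dx = -40·(0) = 0.
  So ∫_0^π u² dx = 8*π + 25*π/2 + 0 = 41*π/2.
  (u')² squared terms: (-20)²·∫cos(5x)² dx = 400·π/2 = 200*π;  (-5)²·∫sin(x)² dx = 25·π/2 = 25*π/2.
  (u')² cross terms: 2·(-20)·(-5)·∫cos(5x)·sin(x) dx = 200·(0) = 0.
  So ∫_0^π (u')² dx = 200*π + 25*π/2 + 0 = 425*π/2.
||u||_{H^1}^2 = (41*π/2) + (425*π/2) = 233*π.


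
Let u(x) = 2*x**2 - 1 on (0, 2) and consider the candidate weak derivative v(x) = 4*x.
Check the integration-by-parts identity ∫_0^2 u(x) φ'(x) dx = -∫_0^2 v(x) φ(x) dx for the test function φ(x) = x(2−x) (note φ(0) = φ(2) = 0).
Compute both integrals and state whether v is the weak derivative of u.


LHS = -16/3, RHS = -16/3. Yes, v = u' weakly.

u(x) = 2*x**2 - 1, classical derivative u'(x) = 4*x.
φ(x) = x(2−x), so φ'(x) = 2 - 2*x.
Note φ(0) = φ(2) = 0, so the boundary term u·φ vanishes.
LHS = ∫_0^2 u(x) φ'(x) dx = ∫_0^2 (-4*x^3 + 4*x^2 + 2*x - 2) dx. Term by term:
  ∫_0^2 -4*x^3 dx = -16;  ∫_0^2 4*x^2 dx = 32/3;  ∫_0^2 2*x dx = 4;
  ∫_0^2 -2 dx = -4.
Sum: -16 + 32/3 + 4 − 4 = -16/3.
So LHS = -16/3.
∫_0^2 v(x) φ(x) dx = ∫_0^2 (-4*x^3 + 8*x^2) dx. Term by term:
  ∫_0^2 -4*x^3 dx = -16;  ∫_0^2 8*x^2 dx = 64/3.
Sum: -16 + 64/3 = 16/3.
So RHS = -∫_0^2 v(x) φ(x) dx = -16/3.
LHS = RHS, so the identity holds for this test φ.
Moreover u is smooth here and v(x) = u'(x) = 4*x pointwise, so the identity holds for every test function. Hence v is the weak derivative of u.


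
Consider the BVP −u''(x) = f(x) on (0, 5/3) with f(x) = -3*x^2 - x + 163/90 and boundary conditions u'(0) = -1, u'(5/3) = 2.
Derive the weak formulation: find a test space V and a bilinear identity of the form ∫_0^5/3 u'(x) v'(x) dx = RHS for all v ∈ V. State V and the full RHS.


V = H^1(0, 5/3) (v unrestricted at boundary; u is determined up to an additive constant); weak form: ∫_0^5/3 u'v' dx = ∫_0^5/3 (-3*x^2 - x + 163/90) v dx + 2·v(5/3) + v(0) for all v ∈ V.

Multiply both sides by a test function v and integrate from 0 to 5/3:
  ∫_0^5/3 −u''(x) v(x) dx = ∫_0^5/3 f(x) v(x) dx.
Integrate the LHS by parts once:
  ∫_0^5/3 −u'' v dx = −[u'(x) v(x)]_0^5/3 + ∫_0^5/3 u'(x) v'(x) dx.
Thus ∫_0^5/3 u'(x) v'(x) dx = ∫_0^5/3 f(x) v(x) dx + [u'(x) v(x)]_0^5/3.
Choose V so that boundary terms are either known or forced to vanish.
u has inhomogeneous Neumann u'(0) = -1, u'(5/3) = 2. [u' v]_0^5/3 = (2)·v(5/3) − (-1)·v(0) = 2·v(5/3) + v(0). Take V = H^1(0, 5/3); boundary term becomes part of RHS.
Weak formulation: find u (satisfying any essential BC) such that ∫_0^5/3 u'(x) v'(x) dx = ∫_0^5/3 f v dx + 2·v(5/3) + v(0) for all v ∈ V (Neumann data are natural BCs: they enter the RHS as boundary terms).
Substituting f(x) = -3*x^2 - x + 163/90, the right-hand side is ∫_0^5/3 (-3*x^2 - x + 163/90) v dx + 2·v(5/3) + v(0).
Compatibility check (pure Neumann): taking v ≡ 1 ∈ V gives 0 = ∫_0^5/3 f dx + (2) − (-1), i.e. ∫_0^5/3 f dx must equal u'(0) − u'(5/3) = -3. Indeed ∫_0^5/3 (-3*x^2 - x + 163/90) dx = -3, so the data are compatible. The solution is then unique only up to an additive constant (fix it e.g. by requiring ∫_0^5/3 u dx = 0).


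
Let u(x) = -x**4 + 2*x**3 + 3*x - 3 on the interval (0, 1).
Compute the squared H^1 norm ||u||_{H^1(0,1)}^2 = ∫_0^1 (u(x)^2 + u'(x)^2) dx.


||u||_{H^1}^2 = 12139/630

The H^1 norm (squared) on an interval (0, L) is
  ||u||_{H^1}^2 = ∫_0^L u(x)^2 dx + ∫_0^L u'(x)^2 dx.
Compute u'(x) = -4*x**3 + 6*x**2 + 3.
Then u(x)^2 = x**8 - 4*x**7 + 4*x**6 - 6*x**5 + 18*x**4 - 12*x**3 + 9*x**2 - 18*x + 9 and u'(x)^2 = 16*x**6 - 48*x**5 + 36*x**4 - 24*x**3 + 36*x**2 + 9.
Integrate each monomial from 0 to 1 using ∫_0^1 c·x^n dx = c·1^(n+1)/(n+1):
  ∫_0^1 u(x)^2 dx = ∫_0^1 (x^8 - 4*x^7 + 4*x^6 - 6*x^5 + 18*x^4 - 12*x^3 + 9*x^2 - 18*x + 9) dx. Term by term:
    ∫_0^1 x^8 dx = 1/9;  ∫_0^1 -4*x^7 dx = -1/2;  ∫_0^1 4*x^6 dx = 4/7;
    ∫_0^1 -6*x^5 dx = -1;  ∫_0^1 18*x^4 dx = 18/5;  ∫_0^1 -12*x^3 dx = -3;
    ∫_0^1 9*x^2 dx = 3;  ∫_0^1 -18*x dx = -9;  ∫_0^1 9 dx = 9.
  Sum: 1/9 − 1/2 + 4/7 − 1 + 18/5 − 3 + 3 − 9 + 9 = 1753/630.
  ∫_0^1 u'(x)^2 dx = ∫_0^1 (16*x^6 - 48*x^5 + 36*x^4 - 24*x^3 + 36*x^2 + 9) dx. Term by term:
    ∫_0^1 16*x^6 dx = 16/7;  ∫_0^1 -48*x^5 dx = -8;  ∫_0^1 36*x^4 dx = 36/5;
    ∫_0^1 -24*x^3 dx = -6;  ∫_0^1 36*x^2 dx = 12;  ∫_0^1 9 dx = 9.
  Sum: 16/7 − 8 + 36/5 − 6 + 12 + 9 = 577/35.
Adding: ||u||_{H^1}^2 = 1753/630 + 577/35 = 12139/630.


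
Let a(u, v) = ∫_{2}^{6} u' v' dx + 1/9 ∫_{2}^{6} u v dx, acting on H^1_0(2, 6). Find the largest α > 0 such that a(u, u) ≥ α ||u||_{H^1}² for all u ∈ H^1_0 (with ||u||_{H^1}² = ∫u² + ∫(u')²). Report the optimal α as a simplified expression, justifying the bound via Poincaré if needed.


α = (16/9 + π^2)/(π^2 + 16)

Coercivity of a(·,·) on H^1_0(2, 6) means a(u, u) ≥ α ||u||_{H^1}² for every u ∈ H^1_0.
The interval has length L = 4, and Poincaré/coercivity depend only on L. Here a(u, u) = ∫(u')² + (1/9)·∫u².
Here 0 < c = 1/9 < 1. The condition a(u,u) ≥ α||u||_{H^1}² reads (1−α)∫(u')² ≥ (α−c)∫u². Any admissible α is ≤ 1 (rapidly oscillating u have ∫u²/∫(u')² → 0), and α = 1 would force 0 ≥ (1−c)∫u², impossible since c < 1; so 1−α > 0. By the sharp Poincaré inequality on H^1_0 of an interval of length L, ∫(u')² ≥ (π/L)²∫u² with equality for the first sine mode sin(π(x−x₀)/L) (x₀ the left endpoint), so the inequality holds for all u iff (1−α)(π/L)² ≥ α − c, i.e. α ≤ ((π/L)² + c)/((π/L)² + 1) = (1 + c(L/π)²)/(1 + (L/π)²). With (π/L)² = π^2/16 and c = 1/9, the largest admissible constant is α = ((π/L)² + c)/((π/L)² + 1).
Simplifying, α = (16/9 + π^2)/(π^2 + 16).


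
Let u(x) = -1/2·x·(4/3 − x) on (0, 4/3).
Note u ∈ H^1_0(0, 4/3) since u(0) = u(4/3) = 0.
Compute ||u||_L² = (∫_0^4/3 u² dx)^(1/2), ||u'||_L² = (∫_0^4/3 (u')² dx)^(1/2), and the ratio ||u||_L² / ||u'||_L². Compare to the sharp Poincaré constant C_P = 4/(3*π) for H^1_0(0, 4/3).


||u||_L² / ||u'||_L² = 2*sqrt(10)/15 < C_P = 4/(3*π).

u(x) = -1/2·x·(4/3 − x), so u'(x) = x - 2/3.
u(x) = -1/2·x·(4/3 − x) vanishes at x = 0 and x = 4/3, so u ∈ H^1_0(0, 4/3). Differentiate via the product rule and integrate the resulting polynomials term by term.
  ∫_0^4/3 u² dx = ∫_0^4/3 (x^4/4 - 2*x^3/3 + 4*x^2/9) dx. Term by term:
    ∫_0^4/3 x^4/4 dx = 256/1215;  ∫_0^4/3 -2*x^3/3 dx = -128/243;  ∫_0^4/3 4*x^2/9 dx = 256/729.
  Sum: 256/1215 − 128/243 + 256/729 = 128/3645.
  ∫_0^4/3 (u')² dx = ∫_0^4/3 (x^2 - 4*x/3 + 4/9) dx. Term by term:
    ∫_0^4/3 x^2 dx = 64/81;  ∫_0^4/3 -4*x/3 dx = -32/27;  ∫_0^4/3 4/9 dx = 16/27.
  Sum: 64/81 − 32/27 + 16/27 = 16/81.
∫_0^4/3 u² dx = 128/3645, so ||u||_L² = 8*sqrt(10)/135.
∫_0^4/3 (u')² dx = 16/81, so ||u'||_L² = 4/9.
Ratio ||u||_L² / ||u'||_L² = 2*sqrt(10)/15.
Sharp Poincaré constant on H^1_0(0, 4/3) is C_P = L/π = 4/(3*π), achieved by sin(3*π/4·x).
A polynomial bump cannot attain the sharp Poincaré constant (only the first sine eigenfunction does), so the ratio is strictly less than C_P, consistent with ||u||_L² ≤ C_P ||u'||_L².


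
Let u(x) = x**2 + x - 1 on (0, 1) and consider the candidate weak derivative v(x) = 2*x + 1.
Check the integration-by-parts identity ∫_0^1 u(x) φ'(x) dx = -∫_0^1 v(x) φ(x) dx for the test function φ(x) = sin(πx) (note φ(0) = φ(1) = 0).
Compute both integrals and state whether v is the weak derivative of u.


LHS = -4/π, RHS = -4/π. Yes, v = u' weakly.

u(x) = x**2 + x - 1, classical derivative u'(x) = 2*x + 1.
φ(x) = sin(πx), so φ'(x) = π*cos(π*x).
Note φ(0) = φ(1) = 0, so the boundary term u·φ vanishes.
LHS = ∫_0^1 u(x) φ'(x) dx = ∫_0^1 (π*x^2*cos(π*x) + π*x*cos(π*x) - π*cos(π*x)) dx. Term by term:
  ∫_0^1 -π*cos(π*x) dx = 0;  ∫_0^1 π*x*cos(π*x) dx = -2/π;  ∫_0^1 π*x^2*cos(π*x) dx = -2/π.
Sum: 0 − 2/π − 2/π = -4/π.
So LHS = -4/π.
∫_0^1 v(x) φ(x) dx = ∫_0^1 (2*x*sin(π*x) + sin(π*x)) dx. Term by term:
  ∫_0^1 2*x*sin(π*x) dx = 2/π;  ∫_0^1 sin(π*x) dx = 2/π.
Sum: 2/π + 2/π = 4/π.
So RHS = -∫_0^1 v(x) φ(x) dx = -4/π.
LHS = RHS, so the identity holds for this test φ.
Moreover u is smooth here and v(x) = u'(x) = 2*x + 1 pointwise, so the identity holds for every test function. Hence v is the weak derivative of u.


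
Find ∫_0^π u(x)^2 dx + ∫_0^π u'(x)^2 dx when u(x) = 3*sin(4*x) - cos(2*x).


||u||_{H^1(0,π)}^2 = 79*π

u'(x) = 2*sin(2*x) + 12*cos(4*x).
Expand u² and (u')² and integrate term by term on (0, π), using: for integers n ≥ 1, ∫_0^π sin²(nx) dx = ∫_0^π cos²(nx) dx = π/2; for n ≠ n', ∫_0^π sin(nx)sin(n'x) dx = ∫_0^π cos(nx)cos(n'x) dx = 0; and by product-to-sum, ∫_0^π sin(nx)cos(n'x) dx = ½∫_0^π [sin((n+n')x) + sin((n−n')x)] dx, which is 0 when n+n' is even and 2n/(n²−n'²) when n+n' is odd (it need not vanish on (0, π)).
  u² squared terms: (-1)²·∫cos(2x)² dx = 1·π/2 = π/2;  (3)²·∫sin(4x)² dx = 9·π/2 = 9*π/2.
  u² cross terms: 2·(-1)·(3)·∫cos(2x)·sin(4x) dx = -6·(0) = 0.
  So ∫_0^π u² dx = π/2 + 9*π/2 + 0 = 5*π.
  (u')² squared terms: (2)²·∫sin(2x)² dx = 4·π/2 = 2*π;  (12)²·∫cos(4x)² dx = 144·π/2 = 72*π.
  (u')² cross terms: 2·(2)·(12)·∫sin(2x)·cos(4x) dx = 48·(0) = 0.
  So ∫_0^π (u')² dx = 2*π + 72*π + 0 = 74*π.
||u||_{H^1}^2 = (5*π) + (74*π) = 79*π.


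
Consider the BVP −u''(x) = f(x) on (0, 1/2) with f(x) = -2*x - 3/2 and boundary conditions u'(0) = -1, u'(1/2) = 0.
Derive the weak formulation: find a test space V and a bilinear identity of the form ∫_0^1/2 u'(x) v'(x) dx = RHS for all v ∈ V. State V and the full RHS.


V = H^1(0, 1/2) (v unrestricted at boundary; u is determined up to an additive constant); weak form: ∫_0^1/2 u'v' dx = ∫_0^1/2 (-2*x - 3/2) v dx + v(0) for all v ∈ V.

Multiply both sides by a test function v and integrate from 0 to 1/2:
  ∫_0^1/2 −u''(x) v(x) dx = ∫_0^1/2 f(x) v(x) dx.
Integrate the LHS by parts once:
  ∫_0^1/2 −u'' v dx = −[u'(x) v(x)]_0^1/2 + ∫_0^1/2 u'(x) v'(x) dx.
Thus ∫_0^1/2 u'(x) v'(x) dx = ∫_0^1/2 f(x) v(x) dx + [u'(x) v(x)]_0^1/2.
Choose V so that boundary terms are either known or forced to vanish.
u has inhomogeneous Neumann u'(0) = -1, u'(1/2) = 0. [u' v]_0^1/2 = (0)·v(1/2) − (-1)·v(0) = v(0). Take V = H^1(0, 1/2); boundary term becomes part of RHS.
Weak formulation: find u (satisfying any essential BC) such that ∫_0^1/2 u'(x) v'(x) dx = ∫_0^1/2 f v dx + v(0) for all v ∈ V (Neumann data are natural BCs: they enter the RHS as boundary terms).
Substituting f(x) = -2*x - 3/2, the right-hand side is ∫_0^1/2 (-2*x - 3/2) v dx + v(0).
Compatibility check (pure Neumann): taking v ≡ 1 ∈ V gives 0 = ∫_0^1/2 f dx + (0) − (-1), i.e. ∫_0^1/2 f dx must equal u'(0) − u'(1/2) = -1. Indeed ∫_0^1/2 (-2*x - 3/2) dx = -1, so the data are compatible. The solution is then unique only up to an additive constant (fix it e.g. by requiring ∫_0^1/2 u dx = 0).


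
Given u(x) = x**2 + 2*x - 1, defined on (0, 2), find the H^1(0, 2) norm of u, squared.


||u||_{H^1}^2 = 282/5

The H^1 norm (squared) on an interval (0, L) is
  ||u||_{H^1}^2 = ∫_0^L u(x)^2 dx + ∫_0^L u'(x)^2 dx.
Compute u'(x) = 2*x + 2.
Then u(x)^2 = x**4 + 4*x**3 + 2*x**2 - 4*x + 1 and u'(x)^2 = 4*x**2 + 8*x + 4.
Integrate each monomial from 0 to 2 using ∫_0^2 c·x^n dx = c·2^(n+1)/(n+1):
  ∫_0^2 u(x)^2 dx = ∫_0^2 (x^4 + 4*x^3 + 2*x^2 - 4*x + 1) dx. Term by term:
    ∫_0^2 x^4 dx = 32/5;  ∫_0^2 4*x^3 dx = 16;  ∫_0^2 2*x^2 dx = 16/3;
    ∫_0^2 -4*x dx = -8;  ∫_0^2 1 dx = 2.
  Sum: 32/5 + 16 + 16/3 − 8 + 2 = 326/15.
  ∫_0^2 u'(x)^2 dx = ∫_0^2 (4*x^2 + 8*x + 4) dx. Term by term:
    ∫_0^2 4*x^2 dx = 32/3;  ∫_0^2 8*x dx = 16;  ∫_0^2 4 dx = 8.
  Sum: 32/3 + 16 + 8 = 104/3.
Adding: ||u||_{H^1}^2 = 326/15 + 104/3 = 282/5.


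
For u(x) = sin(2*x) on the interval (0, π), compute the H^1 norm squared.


||u||_{H^1(0,π)}^2 = 5*π/2

u'(x) = 2*cos(2*x).
Expand u² and (u')² and integrate term by term on (0, π), using: for integers n ≥ 1, ∫_0^π sin²(nx) dx = ∫_0^π cos²(nx) dx = π/2; for n ≠ n', ∫_0^π sin(nx)sin(n'x) dx = ∫_0^π cos(nx)cos(n'x) dx = 0; and by product-to-sum, ∫_0^π sin(nx)cos(n'x) dx = ½∫_0^π [sin((n+n')x) + sin((n−n')x)] dx, which is 0 when n+n' is even and 2n/(n²−n'²) when n+n' is odd (it need not vanish on (0, π)).
  u² squared terms: (1)²·∫sin(2x)² dx = 1·π/2 = π/2.
  So ∫_0^π u² dx = π/2.
  (u')² squared terms: (2)²·∫cos(2x)² dx = 4·π/2 = 2*π.
  So ∫_0^π (u')² dx = 2*π.
||u||_{H^1}^2 = (π/2) + (2*π) = 5*π/2.


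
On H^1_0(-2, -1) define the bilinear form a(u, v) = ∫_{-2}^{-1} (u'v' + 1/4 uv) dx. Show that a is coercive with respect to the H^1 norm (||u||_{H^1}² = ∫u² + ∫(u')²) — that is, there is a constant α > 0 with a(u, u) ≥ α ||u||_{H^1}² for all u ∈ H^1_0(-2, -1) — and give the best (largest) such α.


α = (1/4 + π^2)/(1 + π^2)

Coercivity of a(·,·) on H^1_0(-2, -1) means a(u, u) ≥ α ||u||_{H^1}² for every u ∈ H^1_0.
The interval has length L = 1, and Poincaré/coercivity depend only on L. Here a(u, u) = ∫(u')² + (1/4)·∫u².
Here 0 < c = 1/4 < 1. The condition a(u,u) ≥ α||u||_{H^1}² reads (1−α)∫(u')² ≥ (α−c)∫u². Any admissible α is ≤ 1 (rapidly oscillating u have ∫u²/∫(u')² → 0), and α = 1 would force 0 ≥ (1−c)∫u², impossible since c < 1; so 1−α > 0. By the sharp Poincaré inequality on H^1_0 of an interval of length L, ∫(u')² ≥ (π/L)²∫u² with equality for the first sine mode sin(π(x−x₀)/L) (x₀ the left endpoint), so the inequality holds for all u iff (1−α)(π/L)² ≥ α − c, i.e. α ≤ ((π/L)² + c)/((π/L)² + 1) = (1 + c(L/π)²)/(1 + (L/π)²). With (π/L)² = π^2 and c = 1/4, the largest admissible constant is α = ((π/L)² + c)/((π/L)² + 1).
Simplifying, α = (1/4 + π^2)/(1 + π^2).


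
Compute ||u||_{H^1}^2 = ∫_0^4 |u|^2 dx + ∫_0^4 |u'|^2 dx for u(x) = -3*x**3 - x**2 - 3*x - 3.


||u||_{H^1}^2 = 1078360/21

The H^1 norm (squared) on an interval (0, L) is
  ||u||_{H^1}^2 = ∫_0^L u(x)^2 dx + ∫_0^L u'(x)^2 dx.
Compute u'(x) = -9*x**2 - 2*x - 3.
Then u(x)^2 = 9*x**6 + 6*x**5 + 19*x**4 + 24*x**3 + 15*x**2 + 18*x + 9 and u'(x)^2 = 81*x**4 + 36*x**3 + 58*x**2 + 12*x + 9.
Integrate each monomial from 0 to 4 using ∫_0^4 c·x^n dx = c·4^(n+1)/(n+1):
  ∫_0^4 u(x)^2 dx = ∫_0^4 (9*x^6 + 6*x^5 + 19*x^4 + 24*x^3 + 15*x^2 + 18*x + 9) dx. Term by term:
    ∫_0^4 9*x^6 dx = 147456/7;  ∫_0^4 6*x^5 dx = 4096;  ∫_0^4 19*x^4 dx = 19456/5;
    ∫_0^4 24*x^3 dx = 1536;  ∫_0^4 15*x^2 dx = 320;  ∫_0^4 18*x dx = 144;
    ∫_0^4 9 dx = 36.
  Sum: 147456/7 + 4096 + 19456/5 + 1536 + 320 + 144 + 36 = 1088092/35.
  ∫_0^4 u'(x)^2 dx = ∫_0^4 (81*x^4 + 36*x^3 + 58*x^2 + 12*x + 9) dx. Term by term:
    ∫_0^4 81*x^4 dx = 82944/5;  ∫_0^4 36*x^3 dx = 2304;  ∫_0^4 58*x^2 dx = 3712/3;
    ∫_0^4 12*x dx = 96;  ∫_0^4 9 dx = 36.
  Sum: 82944/5 + 2304 + 3712/3 + 96 + 36 = 303932/15.
Adding: ||u||_{H^1}^2 = 1088092/35 + 303932/15 = 1078360/21.


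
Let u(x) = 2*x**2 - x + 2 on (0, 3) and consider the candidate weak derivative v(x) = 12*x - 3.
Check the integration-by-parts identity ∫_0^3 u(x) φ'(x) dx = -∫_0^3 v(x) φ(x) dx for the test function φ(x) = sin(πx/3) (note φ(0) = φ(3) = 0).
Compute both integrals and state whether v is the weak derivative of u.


LHS = -30/π, RHS = -90/π. No, v is not the weak derivative of u.

u(x) = 2*x**2 - x + 2, classical derivative u'(x) = 4*x - 1.
φ(x) = sin(πx/3), so φ'(x) = π*cos(π*x/3)/3.
Note φ(0) = φ(3) = 0, so the boundary term u·φ vanishes.
LHS = ∫_0^3 u(x) φ'(x) dx = ∫_0^3 (2*π*x^2*cos(π*x/3)/3 - π*x*cos(π*x/3)/3 + 2*π*cos(π*x/3)/3) dx. Term by term:
  ∫_0^3 2*π*cos(π*x/3)/3 dx = 0;  ∫_0^3 -π*x*cos(π*x/3)/3 dx = 6/π;  ∫_0^3 2*π*x^2*cos(π*x/3)/3 dx = -36/π.
Sum: 0 + 6/π − 36/π = -30/π.
So LHS = -30/π.
∫_0^3 v(x) φ(x) dx = ∫_0^3 (12*x*sin(π*x/3) - 3*sin(π*x/3)) dx. Term by term:
  ∫_0^3 -3*sin(π*x/3) dx = -18/π;  ∫_0^3 12*x*sin(π*x/3) dx = 108/π.
Sum: -18/π + 108/π = 90/π.
So RHS = -∫_0^3 v(x) φ(x) dx = -90/π.
LHS − RHS = 60/π ≠ 0, so the identity fails.
(For a valid weak derivative the identity must hold for EVERY test function, in particular this one. The failure shows v is NOT the weak derivative of u.)
Correct weak derivative would be u'(x) = 4*x - 1.


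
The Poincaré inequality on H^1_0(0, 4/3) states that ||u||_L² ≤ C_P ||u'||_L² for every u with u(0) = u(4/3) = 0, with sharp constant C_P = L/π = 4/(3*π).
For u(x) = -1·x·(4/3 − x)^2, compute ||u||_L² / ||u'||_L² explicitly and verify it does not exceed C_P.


||u||_L² / ||u'||_L² = 2*sqrt(14)/21 < C_P = 4/(3*π).

u(x) = -1·x·(4/3 − x)^2, so u'(x) = (4 - 9*x)*(3*x - 4)/9.
u(x) = -1·x·(4/3 − x)^2 vanishes at x = 0 and x = 4/3, so u ∈ H^1_0(0, 4/3). Differentiate via the product rule and integrate the resulting polynomials term by term.
  ∫_0^4/3 u² dx = ∫_0^4/3 (x^6 - 16*x^5/3 + 32*x^4/3 - 256*x^3/27 + 256*x^2/81) dx. Term by term:
    ∫_0^4/3 x^6 dx = 16384/15309;  ∫_0^4/3 -16*x^5/3 dx = -32768/6561;  ∫_0^4/3 32*x^4/3 dx = 32768/3645;
    ∫_0^4/3 -256*x^3/27 dx = -16384/2187;  ∫_0^4/3 256*x^2/81 dx = 16384/6561.
  Sum: 16384/15309 − 32768/6561 + 32768/3645 − 16384/2187 + 16384/6561 = 16384/229635.
  ∫_0^4/3 (u')² dx = ∫_0^4/3 (9*x^4 - 32*x^3 + 352*x^2/9 - 512*x/27 + 256/81) dx. Term by term:
    ∫_0^4/3 9*x^4 dx = 1024/135;  ∫_0^4/3 -32*x^3 dx = -2048/81;  ∫_0^4/3 352*x^2/9 dx = 22528/729;
    ∫_0^4/3 -512*x/27 dx = -4096/243;  ∫_0^4/3 256/81 dx = 1024/243.
  Sum: 1024/135 − 2048/81 + 22528/729 − 4096/243 + 1024/243 = 2048/3645.
∫_0^4/3 u² dx = 16384/229635, so ||u||_L² = 128*sqrt(35)/2835.
∫_0^4/3 (u')² dx = 2048/3645, so ||u'||_L² = 32*sqrt(10)/135.
Ratio ||u||_L² / ||u'||_L² = 2*sqrt(14)/21.
Sharp Poincaré constant on H^1_0(0, 4/3) is C_P = L/π = 4/(3*π), achieved by sin(3*π/4·x).
A polynomial bump cannot attain the sharp Poincaré constant (only the first sine eigenfunction does), so the ratio is strictly less than C_P, consistent with ||u||_L² ≤ C_P ||u'||_L².


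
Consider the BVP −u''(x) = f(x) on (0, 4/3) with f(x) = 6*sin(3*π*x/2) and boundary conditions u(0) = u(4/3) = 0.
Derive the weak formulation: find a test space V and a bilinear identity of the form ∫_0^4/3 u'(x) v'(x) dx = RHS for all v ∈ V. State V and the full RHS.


V = H^1_0(0, 4/3) (so v(0) = v(4/3) = 0); weak form: ∫_0^4/3 u'v' dx = ∫_0^4/3 (6*sin(3*π*x/2)) v dx for all v ∈ V.

Multiply both sides by a test function v and integrate from 0 to 4/3:
  ∫_0^4/3 −u''(x) v(x) dx = ∫_0^4/3 f(x) v(x) dx.
Integrate the LHS by parts once:
  ∫_0^4/3 −u'' v dx = −[u'(x) v(x)]_0^4/3 + ∫_0^4/3 u'(x) v'(x) dx.
Thus ∫_0^4/3 u'(x) v'(x) dx = ∫_0^4/3 f(x) v(x) dx + [u'(x) v(x)]_0^4/3.
Choose V so that boundary terms are either known or forced to vanish.
u is Dirichlet: u(0) = u(4/3) = 0. Let V = H^1_0(0, 4/3); then v(0) = v(4/3) = 0, and [u' v]_0^4/3 = 0.
Weak formulation: find u (satisfying any essential BC) such that ∫_0^4/3 u'(x) v'(x) dx = ∫_0^4/3 f v dx for all v ∈ V.
Substituting f(x) = 6*sin(3*π*x/2), the right-hand side is ∫_0^4/3 (6*sin(3*π*x/2)) v dx.


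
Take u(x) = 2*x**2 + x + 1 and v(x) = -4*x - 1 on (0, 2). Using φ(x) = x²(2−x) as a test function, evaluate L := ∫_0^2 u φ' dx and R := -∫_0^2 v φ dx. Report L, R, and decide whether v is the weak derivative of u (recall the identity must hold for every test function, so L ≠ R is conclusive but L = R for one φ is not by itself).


LHS = -116/15, RHS = 116/15. No, v is not the weak derivative of u.

u(x) = 2*x**2 + x + 1, classical derivative u'(x) = 4*x + 1.
φ(x) = x²(2−x), so φ'(x) = x*(4 - 3*x).
Note φ(0) = φ(2) = 0, so the boundary term u·φ vanishes.
LHS = ∫_0^2 u(x) φ'(x) dx = ∫_0^2 (-6*x^4 + 5*x^3 + x^2 + 4*x) dx. Term by term:
  ∫_0^2 -6*x^4 dx = -192/5;  ∫_0^2 5*x^3 dx = 20;  ∫_0^2 x^2 dx = 8/3;
  ∫_0^2 4*x dx = 8.
Sum: -192/5 + 20 + 8/3 + 8 = -116/15.
So LHS = -116/15.
∫_0^2 v(x) φ(x) dx = ∫_0^2 (4*x^4 - 7*x^3 - 2*x^2) dx. Term by term:
  ∫_0^2 4*x^4 dx = 128/5;  ∫_0^2 -7*x^3 dx = -28;  ∫_0^2 -2*x^2 dx = -16/3.
Sum: 128/5 − 28 − 16/3 = -116/15.
So RHS = -∫_0^2 v(x) φ(x) dx = 116/15.
LHS − RHS = -232/15 ≠ 0, so the identity fails.
(For a valid weak derivative the identity must hold for EVERY test function, in particular this one. The failure shows v is NOT the weak derivative of u.)
Correct weak derivative would be u'(x) = 4*x + 1.


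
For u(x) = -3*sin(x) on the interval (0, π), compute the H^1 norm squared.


||u||_{H^1(0,π)}^2 = 9*π

u'(x) = -3*cos(x).
Expand u² and (u')² and integrate term by term on (0, π), using: for integers n ≥ 1, ∫_0^π sin²(nx) dx = ∫_0^π cos²(nx) dx = π/2; for n ≠ n', ∫_0^π sin(nx)sin(n'x) dx = ∫_0^π cos(nx)cos(n'x) dx = 0; and by product-to-sum, ∫_0^π sin(nx)cos(n'x) dx = ½∫_0^π [sin((n+n')x) + sin((n−n')x)] dx, which is 0 when n+n' is even and 2n/(n²−n'²) when n+n' is odd (it need not vanish on (0, π)).
  u² squared terms: (-3)²·∫sin(x)² dx = 9·π/2 = 9*π/2.
  So ∫_0^π u² dx = 9*π/2.
  (u')² squared terms: (-3)²·∫cos(x)² dx = 9·π/2 = 9*π/2.
  So ∫_0^π (u')² dx = 9*π/2.
||u||_{H^1}^2 = (9*π/2) + (9*π/2) = 9*π.


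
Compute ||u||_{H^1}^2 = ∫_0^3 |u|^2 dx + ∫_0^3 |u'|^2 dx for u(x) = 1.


||u||_{H^1}^2 = 3

The H^1 norm (squared) on an interval (0, L) is
  ||u||_{H^1}^2 = ∫_0^L u(x)^2 dx + ∫_0^L u'(x)^2 dx.
Compute u'(x) = 0.
Then u(x)^2 = 1 and u'(x)^2 = 0.
Integrate each monomial from 0 to 3 using ∫_0^3 c·x^n dx = c·3^(n+1)/(n+1):
  ∫_0^3 u(x)^2 dx = ∫_0^3 (1) dx. Term by term:
    ∫_0^3 1 dx = 3.
  ∫_0^3 u'(x)^2 dx = ∫_0^3 (0) dx. Term by term:
    ∫_0^3 0 dx = 0.
Adding: ||u||_{H^1}^2 = 3 + 0 = 3.


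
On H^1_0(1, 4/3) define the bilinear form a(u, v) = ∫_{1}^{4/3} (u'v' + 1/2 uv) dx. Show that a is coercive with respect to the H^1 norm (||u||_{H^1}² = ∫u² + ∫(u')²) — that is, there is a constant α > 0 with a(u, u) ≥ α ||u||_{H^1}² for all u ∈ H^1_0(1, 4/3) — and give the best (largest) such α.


α = (1 + 18*π^2)/(2*(1 + 9*π^2))

Coercivity of a(·,·) on H^1_0(1, 4/3) means a(u, u) ≥ α ||u||_{H^1}² for every u ∈ H^1_0.
The interval has length L = 1/3, and Poincaré/coercivity depend only on L. Here a(u, u) = ∫(u')² + (1/2)·∫u².
Here 0 < c = 1/2 < 1. The condition a(u,u) ≥ α||u||_{H^1}² reads (1−α)∫(u')² ≥ (α−c)∫u². Any admissible α is ≤ 1 (rapidly oscillating u have ∫u²/∫(u')² → 0), and α = 1 would force 0 ≥ (1−c)∫u², impossible since c < 1; so 1−α > 0. By the sharp Poincaré inequality on H^1_0 of an interval of length L, ∫(u')² ≥ (π/L)²∫u² with equality for the first sine mode sin(π(x−x₀)/L) (x₀ the left endpoint), so the inequality holds for all u iff (1−α)(π/L)² ≥ α − c, i.e. α ≤ ((π/L)² + c)/((π/L)² + 1) = (1 + c(L/π)²)/(1 + (L/π)²). With (π/L)² = 9*π^2 and c = 1/2, the largest admissible constant is α = ((π/L)² + c)/((π/L)² + 1).
Simplifying, α = (1 + 18*π^2)/(2*(1 + 9*π^2)).


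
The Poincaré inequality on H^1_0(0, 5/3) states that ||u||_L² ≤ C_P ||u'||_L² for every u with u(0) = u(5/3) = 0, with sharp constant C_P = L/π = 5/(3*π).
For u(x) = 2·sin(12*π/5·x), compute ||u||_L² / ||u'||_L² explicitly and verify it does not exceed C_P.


||u||_L² / ||u'||_L² = 5/(12*π) < C_P = 5/(3*π).

u(x) = 2·sin(12*π/5·x), so u'(x) = 24*π*cos(12*π*x/5)/5.
Writing u(x) = A·sin(kπx/L) with A = 2 and k = 4, use ∫_0^L sin²(kπx/L) dx = L/2 and ∫_0^L cos²(kπx/L) dx = L/2.
u² = 4·sin²(12*π/5·x) and (u')² = 576*π^2/25·cos²(12*π/5·x), and each of sin², cos² integrates to L/2 = 5/6 over (0, 5/3).
∫_0^5/3 u² dx = 10/3, so ||u||_L² = sqrt(30)/3.
∫_0^5/3 (u')² dx = 96*π^2/5, so ||u'||_L² = 4*sqrt(30)*π/5.
Ratio ||u||_L² / ||u'||_L² = 5/(12*π).
Sharp Poincaré constant on H^1_0(0, 5/3) is C_P = L/π = 5/(3*π), achieved by sin(3*π/5·x).
This is the k = 4 harmonic; the ratio L/(kπ) is strictly less than C_P = L/π, consistent with the sharp inequality ||u||_L² ≤ C_P ||u'||_L².


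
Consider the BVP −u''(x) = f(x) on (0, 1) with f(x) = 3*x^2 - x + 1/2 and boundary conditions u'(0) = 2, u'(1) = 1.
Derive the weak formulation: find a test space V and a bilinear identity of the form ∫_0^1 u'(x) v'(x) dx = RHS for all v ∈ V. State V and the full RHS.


V = H^1(0, 1) (v unrestricted at boundary; u is determined up to an additive constant); weak form: ∫_0^1 u'v' dx = ∫_0^1 (3*x^2 - x + 1/2) v dx + v(1) − 2·v(0) for all v ∈ V.

Multiply both sides by a test function v and integrate from 0 to 1:
  ∫_0^1 −u''(x) v(x) dx = ∫_0^1 f(x) v(x) dx.
Integrate the LHS by parts once:
  ∫_0^1 −u'' v dx = −[u'(x) v(x)]_0^1 + ∫_0^1 u'(x) v'(x) dx.
Thus ∫_0^1 u'(x) v'(x) dx = ∫_0^1 f(x) v(x) dx + [u'(x) v(x)]_0^1.
Choose V so that boundary terms are either known or forced to vanish.
u has inhomogeneous Neumann u'(0) = 2, u'(1) = 1. [u' v]_0^1 = (1)·v(1) − (2)·v(0) = v(1) − 2·v(0). Take V = H^1(0, 1); boundary term becomes part of RHS.
Weak formulation: find u (satisfying any essential BC) such that ∫_0^1 u'(x) v'(x) dx = ∫_0^1 f v dx + v(1) − 2·v(0) for all v ∈ V (Neumann data are natural BCs: they enter the RHS as boundary terms).
Substituting f(x) = 3*x^2 - x + 1/2, the right-hand side is ∫_0^1 (3*x^2 - x + 1/2) v dx + v(1) − 2·v(0).
Compatibility check (pure Neumann): taking v ≡ 1 ∈ V gives 0 = ∫_0^1 f dx + (1) − (2), i.e. ∫_0^1 f dx must equal u'(0) − u'(1) = 1. Indeed ∫_0^1 (3*x^2 - x + 1/2) dx = 1, so the data are compatible. The solution is then unique only up to an additive constant (fix it e.g. by requiring ∫_0^1 u dx = 0).


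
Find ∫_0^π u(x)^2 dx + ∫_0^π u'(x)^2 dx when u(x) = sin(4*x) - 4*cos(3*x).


||u||_{H^1(0,π)}^2 = -640/7 + 177*π/2

u'(x) = 12*sin(3*x) + 4*cos(4*x).
Expand u² and (u')² and integrate term by term on (0, π), using: for integers n ≥ 1, ∫_0^π sin²(nx) dx = ∫_0^π cos²(nx) dx = π/2; for n ≠ n', ∫_0^π sin(nx)sin(n'x) dx = ∫_0^π cos(nx)cos(n'x) dx = 0; and by product-to-sum, ∫_0^π sin(nx)cos(n'x) dx = ½∫_0^π [sin((n+n')x) + sin((n−n')x)] dx, which is 0 when n+n' is even and 2n/(n²−n'²) when n+n' is odd (it need not vanish on (0, π)).
  u² squared terms: (-4)²·∫cos(3x)² dx = 16·π/2 = 8*π;  (1)²·∫sin(4x)² dx = 1·π/2 = π/2.
  u² cross terms: 2·(-4)·(1)·∫cos(3x)·sin(4x) dx = -8·(8/7) = -64/7.
  So ∫_0^π u² dx = 8*π + π/2 − 64/7 = -64/7 + 17*π/2.
  (u')² squared terms: (4)²·∫cos(4x)² dx = 16·π/2 = 8*π;  (12)²·∫sin(3x)² dx = 144·π/2 = 72*π.
  (u')² cross terms: 2·(4)·(12)·∫cos(4x)·sin(3x) dx = 96·(-6/7) = -576/7.
  So ∫_0^π (u')² dx = 8*π + 72*π − 576/7 = -576/7 + 80*π.
||u||_{H^1}^2 = (-64/7 + 17*π/2) + (-576/7 + 80*π) = -640/7 + 177*π/2.


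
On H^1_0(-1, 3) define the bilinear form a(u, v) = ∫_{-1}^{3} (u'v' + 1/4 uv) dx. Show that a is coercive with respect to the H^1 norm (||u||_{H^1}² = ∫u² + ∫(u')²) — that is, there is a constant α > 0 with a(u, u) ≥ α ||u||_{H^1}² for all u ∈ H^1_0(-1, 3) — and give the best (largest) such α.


α = (4 + π^2)/(π^2 + 16)

Coercivity of a(·,·) on H^1_0(-1, 3) means a(u, u) ≥ α ||u||_{H^1}² for every u ∈ H^1_0.
The interval has length L = 4, and Poincaré/coercivity depend only on L. Here a(u, u) = ∫(u')² + (1/4)·∫u².
Here 0 < c = 1/4 < 1. The condition a(u,u) ≥ α||u||_{H^1}² reads (1−α)∫(u')² ≥ (α−c)∫u². Any admissible α is ≤ 1 (rapidly oscillating u have ∫u²/∫(u')² → 0), and α = 1 would force 0 ≥ (1−c)∫u², impossible since c < 1; so 1−α > 0. By the sharp Poincaré inequality on H^1_0 of an interval of length L, ∫(u')² ≥ (π/L)²∫u² with equality for the first sine mode sin(π(x−x₀)/L) (x₀ the left endpoint), so the inequality holds for all u iff (1−α)(π/L)² ≥ α − c, i.e. α ≤ ((π/L)² + c)/((π/L)² + 1) = (1 + c(L/π)²)/(1 + (L/π)²). With (π/L)² = π^2/16 and c = 1/4, the largest admissible constant is α = ((π/L)² + c)/((π/L)² + 1).
Simplifying, α = (4 + π^2)/(π^2 + 16).


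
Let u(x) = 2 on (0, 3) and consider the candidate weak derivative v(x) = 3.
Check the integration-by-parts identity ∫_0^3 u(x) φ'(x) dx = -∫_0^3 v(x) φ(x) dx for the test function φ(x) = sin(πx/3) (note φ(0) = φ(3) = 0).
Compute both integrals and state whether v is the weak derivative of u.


LHS = 0, RHS = -18/π. No, v is not the weak derivative of u.

u(x) = 2, classical derivative u'(x) = 0.
φ(x) = sin(πx/3), so φ'(x) = π*cos(π*x/3)/3.
Note φ(0) = φ(3) = 0, so the boundary term u·φ vanishes.
LHS = ∫_0^3 u(x) φ'(x) dx = ∫_0^3 (2*π*cos(π*x/3)/3) dx. Term by term:
  ∫_0^3 2*π*cos(π*x/3)/3 dx = 0.
So LHS = 0.
∫_0^3 v(x) φ(x) dx = ∫_0^3 (3*sin(π*x/3)) dx. Term by term:
  ∫_0^3 3*sin(π*x/3) dx = 18/π.
So RHS = -∫_0^3 v(x) φ(x) dx = -18/π.
LHS − RHS = 18/π ≠ 0, so the identity fails.
(For a valid weak derivative the identity must hold for EVERY test function, in particular this one. The failure shows v is NOT the weak derivative of u.)
Correct weak derivative would be u'(x) = 0.


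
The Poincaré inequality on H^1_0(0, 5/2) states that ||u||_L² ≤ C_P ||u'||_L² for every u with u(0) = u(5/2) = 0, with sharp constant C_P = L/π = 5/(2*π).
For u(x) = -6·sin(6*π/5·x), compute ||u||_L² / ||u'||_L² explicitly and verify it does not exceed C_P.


||u||_L² / ||u'||_L² = 5/(6*π) < C_P = 5/(2*π).

u(x) = -6·sin(6*π/5·x), so u'(x) = -36*π*cos(6*π*x/5)/5.
Writing u(x) = A·sin(kπx/L) with A = -6 and k = 3, use ∫_0^L sin²(kπx/L) dx = L/2 and ∫_0^L cos²(kπx/L) dx = L/2.
u² = 36·sin²(6*π/5·x) and (u')² = 1296*π^2/25·cos²(6*π/5·x), and each of sin², cos² integrates to L/2 = 5/4 over (0, 5/2).
∫_0^5/2 u² dx = 45, so ||u||_L² = 3*sqrt(5).
∫_0^5/2 (u')² dx = 324*π^2/5, so ||u'||_L² = 18*sqrt(5)*π/5.
Ratio ||u||_L² / ||u'||_L² = 5/(6*π).
Sharp Poincaré constant on H^1_0(0, 5/2) is C_P = L/π = 5/(2*π), achieved by sin(2*π/5·x).
This is the k = 3 harmonic; the ratio L/(kπ) is strictly less than C_P = L/π, consistent with the sharp inequality ||u||_L² ≤ C_P ||u'||_L².


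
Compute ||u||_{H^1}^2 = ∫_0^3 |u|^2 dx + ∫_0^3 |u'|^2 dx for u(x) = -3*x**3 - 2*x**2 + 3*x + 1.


||u||_{H^1}^2 = 579009/70

The H^1 norm (squared) on an interval (0, L) is
  ||u||_{H^1}^2 = ∫_0^L u(x)^2 dx + ∫_0^L u'(x)^2 dx.
Compute u'(x) = -9*x**2 - 4*x + 3.
Then u(x)^2 = 9*x**6 + 12*x**5 - 14*x**4 - 18*x**3 + 5*x**2 + 6*x + 1 and u'(x)^2 = 81*x**4 + 72*x**3 - 38*x**2 - 24*x + 9.
Integrate each monomial from 0 to 3 using ∫_0^3 c·x^n dx = c·3^(n+1)/(n+1):
  ∫_0^3 u(x)^2 dx = ∫_0^3 (9*x^6 + 12*x^5 - 14*x^4 - 18*x^3 + 5*x^2 + 6*x + 1) dx. Term by term:
    ∫_0^3 9*x^6 dx = 19683/7;  ∫_0^3 12*x^5 dx = 1458;  ∫_0^3 -14*x^4 dx = -3402/5;
    ∫_0^3 -18*x^3 dx = -729/2;  ∫_0^3 5*x^2 dx = 45;  ∫_0^3 6*x dx = 27;
    ∫_0^3 1 dx = 3.
  Sum: 19683/7 + 1458 − 3402/5 − 729/2 + 45 + 27 + 3 = 230997/70.
  ∫_0^3 u'(x)^2 dx = ∫_0^3 (81*x^4 + 72*x^3 - 38*x^2 - 24*x + 9) dx. Term by term:
    ∫_0^3 81*x^4 dx = 19683/5;  ∫_0^3 72*x^3 dx = 1458;  ∫_0^3 -38*x^2 dx = -342;
    ∫_0^3 -24*x dx = -108;  ∫_0^3 9 dx = 27.
  Sum: 19683/5 + 1458 − 342 − 108 + 27 = 24858/5.
Adding: ||u||_{H^1}^2 = 230997/70 + 24858/5 = 579009/70.


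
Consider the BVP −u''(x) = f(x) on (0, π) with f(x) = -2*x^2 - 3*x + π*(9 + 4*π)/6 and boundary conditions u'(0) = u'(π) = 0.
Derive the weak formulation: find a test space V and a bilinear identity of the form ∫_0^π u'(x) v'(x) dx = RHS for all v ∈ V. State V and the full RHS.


V = H^1(0, π) (no boundary constraint on v; u is determined up to an additive constant); weak form: ∫_0^π u'v' dx = ∫_0^π (-2*x^2 - 3*x + π*(9 + 4*π)/6) v dx for all v ∈ V.

Multiply both sides by a test function v and integrate from 0 to π:
  ∫_0^π −u''(x) v(x) dx = ∫_0^π f(x) v(x) dx.
Integrate the LHS by parts once:
  ∫_0^π −u'' v dx = −[u'(x) v(x)]_0^π + ∫_0^π u'(x) v'(x) dx.
Thus ∫_0^π u'(x) v'(x) dx = ∫_0^π f(x) v(x) dx + [u'(x) v(x)]_0^π.
Choose V so that boundary terms are either known or forced to vanish.
u has homogeneous Neumann: u'(0) = u'(π) = 0. So [u' v]_0^π = 0·v(π) − 0·v(0) = 0 for any v; take V = H^1(0, π).
Weak formulation: find u (satisfying any essential BC) such that ∫_0^π u'(x) v'(x) dx = ∫_0^π f v dx for all v ∈ V (homogeneous Neumann, so boundary terms vanish).
Substituting f(x) = -2*x^2 - 3*x + π*(9 + 4*π)/6, the right-hand side is ∫_0^π (-2*x^2 - 3*x + π*(9 + 4*π)/6) v dx.
Compatibility check (pure Neumann): taking v ≡ 1 ∈ V gives 0 = ∫_0^π f dx + (0) − (0), i.e. ∫_0^π f dx must equal u'(0) − u'(π) = 0. Indeed ∫_0^π (-2*x^2 - 3*x + π*(9 + 4*π)/6) dx = 0, so the data are compatible. The solution is then unique only up to an additive constant (fix it e.g. by requiring ∫_0^π u dx = 0).


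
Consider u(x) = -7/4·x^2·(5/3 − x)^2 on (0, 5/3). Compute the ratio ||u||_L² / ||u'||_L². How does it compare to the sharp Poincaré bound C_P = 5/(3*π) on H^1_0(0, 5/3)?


||u||_L² / ||u'||_L² = 5*sqrt(3)/18 < C_P = 5/(3*π).

u(x) = -7/4·x^2·(5/3 − x)^2, so u'(x) = 7*x*(-18*x^2 + 45*x - 25)/18.
u(x) = -7/4·x^2·(5/3 − x)^2 vanishes at x = 0 and x = 5/3, so u ∈ H^1_0(0, 5/3). Differentiate via the product rule and integrate the resulting polynomials term by term.
  ∫_0^5/3 u² dx = ∫_0^5/3 (49*x^8/16 - 245*x^7/12 + 1225*x^6/24 - 6125*x^5/108 + 30625*x^4/1296) dx. Term by term:
    ∫_0^5/3 49*x^8/16 dx = 95703125/2834352;  ∫_0^5/3 -245*x^7/12 dx = -95703125/629856;  ∫_0^5/3 1225*x^6/24 dx = 13671875/52488;
    ∫_0^5/3 -6125*x^5/108 dx = -95703125/472392;  ∫_0^5/3 30625*x^4/1296 dx = 19140625/314928.
  Sum: 95703125/2834352 − 95703125/629856 + 13671875/52488 − 95703125/472392 + 19140625/314928 = 2734375/5668704.
  ∫_0^5/3 (u')² dx = ∫_0^5/3 (49*x^6 - 245*x^5 + 15925*x^4/36 - 6125*x^3/18 + 30625*x^2/324) dx. Term by term:
    ∫_0^5/3 49*x^6 dx = 546875/2187;  ∫_0^5/3 -245*x^5 dx = -3828125/4374;  ∫_0^5/3 15925*x^4/36 dx = 9953125/8748;
    ∫_0^5/3 -6125*x^3/18 dx = -3828125/5832;  ∫_0^5/3 30625*x^2/324 dx = 3828125/26244.
  Sum: 546875/2187 − 3828125/4374 + 9953125/8748 − 3828125/5832 + 3828125/26244 = 109375/52488.
∫_0^5/3 u² dx = 2734375/5668704, so ||u||_L² = 625*sqrt(42)/5832.
∫_0^5/3 (u')² dx = 109375/52488, so ||u'||_L² = 125*sqrt(14)/324.
Ratio ||u||_L² / ||u'||_L² = 5*sqrt(3)/18.
Sharp Poincaré constant on H^1_0(0, 5/3) is C_P = L/π = 5/(3*π), achieved by sin(3*π/5·x).
A polynomial bump cannot attain the sharp Poincaré constant (only the first sine eigenfunction does), so the ratio is strictly less than C_P, consistent with ||u||_L² ≤ C_P ||u'||_L².


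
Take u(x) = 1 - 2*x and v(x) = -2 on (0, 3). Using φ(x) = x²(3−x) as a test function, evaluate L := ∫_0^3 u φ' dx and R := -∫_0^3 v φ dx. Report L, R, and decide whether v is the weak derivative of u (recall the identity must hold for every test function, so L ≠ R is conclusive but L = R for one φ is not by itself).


LHS = 27/2, RHS = 27/2. Yes, v = u' weakly.

u(x) = 1 - 2*x, classical derivative u'(x) = -2.
φ(x) = x²(3−x), so φ'(x) = 3*x*(2 - x).
Note φ(0) = φ(3) = 0, so the boundary term u·φ vanishes.
LHS = ∫_0^3 u(x) φ'(x) dx = ∫_0^3 (6*x^3 - 15*x^2 + 6*x) dx. Term by term:
  ∫_0^3 6*x^3 dx = 243/2;  ∫_0^3 -15*x^2 dx = -135;  ∫_0^3 6*x dx = 27.
Sum: 243/2 − 135 + 27 = 27/2.
So LHS = 27/2.
∫_0^3 v(x) φ(x) dx = ∫_0^3 (2*x^3 - 6*x^2) dx. Term by term:
  ∫_0^3 2*x^3 dx = 81/2;  ∫_0^3 -6*x^2 dx = -54.
Sum: 81/2 − 54 = -27/2.
So RHS = -∫_0^3 v(x) φ(x) dx = 27/2.
LHS = RHS, so the identity holds for this test φ.
Moreover u is smooth here and v(x) = u'(x) = -2 pointwise, so the identity holds for every test function. Hence v is the weak derivative of u.
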